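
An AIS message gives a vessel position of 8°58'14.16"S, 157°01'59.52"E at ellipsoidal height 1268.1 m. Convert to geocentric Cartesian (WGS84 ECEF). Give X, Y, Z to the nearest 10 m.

WGS84: a = 6378137 m, e² = 0.006694380; N(φ) = a/√(1−e²sin²φ) = 6378656.127 m.
X = (N+h)·cosφ·cosλ = -5802344.378 m; Y = (N+h)·cosφ·sinλ = 2458982.083 m; Z = (N(1−e²)+h)·sinφ = -988148.208 m.

X -5802340 m, Y 2458980 m, Z -988150 m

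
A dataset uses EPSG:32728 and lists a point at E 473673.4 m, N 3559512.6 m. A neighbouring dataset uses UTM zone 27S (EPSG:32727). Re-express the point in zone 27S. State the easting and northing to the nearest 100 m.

E 827100 m, N 3546100 m

UTM 28S → geographic: φ = -58.10500033°, λ = -15.44669949°.
UTM 27S (λ₀ = -21°) forward: E = 827063.062 m, N = 3546126.303 m.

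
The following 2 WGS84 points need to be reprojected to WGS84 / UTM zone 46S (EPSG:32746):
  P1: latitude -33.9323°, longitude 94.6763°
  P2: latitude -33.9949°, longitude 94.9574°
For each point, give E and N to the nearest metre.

UTM zone 46S: λ₀ = 93°, k₀ = 0.9996.
P1 (-33.9323°, 94.6763°) → (654933.767, 6244085.047) m.
P2 (-33.9949°, 94.9574°) → (680785.736, 6236682.483) m.

P1: E 654934 m, N 6244085 m; P2: E 680786 m, N 6236682 m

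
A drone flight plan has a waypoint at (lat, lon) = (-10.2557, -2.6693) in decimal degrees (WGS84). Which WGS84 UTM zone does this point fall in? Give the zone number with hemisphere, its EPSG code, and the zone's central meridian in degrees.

UTM zone = ⌊(λ + 180)/6⌋ + 1; -2.6693° ∈ [-6°, 0°) → zone 30.
Hemisphere: S (φ < 0).
Central meridian λ₀ = 6×30 − 183 = -3°.
EPSG code: 32730.

Zone 30S (EPSG:32730), central meridian -3°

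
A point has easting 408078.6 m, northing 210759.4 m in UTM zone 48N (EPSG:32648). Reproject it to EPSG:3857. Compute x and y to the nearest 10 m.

Unproject from UTM 48N (λ₀ = 105°) → φ = 1.90659977°, λ = 104.17349987°.
Web Mercator (R = 6378137 m): x = 11596540.959 m, y = 212280.896 m.

x 11596540 m, y 212280 m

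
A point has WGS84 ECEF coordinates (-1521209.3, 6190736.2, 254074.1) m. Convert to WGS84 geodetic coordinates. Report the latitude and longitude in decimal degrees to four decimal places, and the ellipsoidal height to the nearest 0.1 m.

lat 2.2977°, lon 103.8054°, h 1853.7 m

λ = atan2(Y, X) = 103.80539971°; p = √(X²+Y²) = 6374895.5 m.
Bowring's method on WGS84 (a = 6378137 m, b = 6356752.314 m) gives φ = 2.29769996°, h = 1853.675 m.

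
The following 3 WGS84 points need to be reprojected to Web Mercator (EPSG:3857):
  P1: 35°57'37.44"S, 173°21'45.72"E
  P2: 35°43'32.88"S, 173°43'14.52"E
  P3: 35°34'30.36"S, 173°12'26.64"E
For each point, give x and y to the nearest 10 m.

Web Mercator: x = R·λ, y = R·ln tan(π/4+φ/2), R = 6378137 m.
P1 (-35.9604°, 173.3627°) → (19298647.487, -4295173.840) m.
P2 (-35.7258°, 173.7207°) → (19338499.864, -4262957.173) m.
P3 (-35.5751°, 173.2074°) → (19281359.570, -4242312.197) m.

P1: x 19298650 m, y -4295170 m; P2: x 19338500 m, y -4262960 m; P3: x 19281360 m, y -4242310 m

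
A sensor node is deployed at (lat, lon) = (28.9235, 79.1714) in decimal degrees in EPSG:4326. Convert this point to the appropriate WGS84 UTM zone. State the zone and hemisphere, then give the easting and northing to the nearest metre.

Zone 44N: E 321747 m, N 3200886 m

Longitude 79.1714° lies in the 6° band [78°, 84°), giving zone 44; latitude is north of the equator, so 44N.
Zone 44 central meridian λ₀ = 6×44 − 183 = 81°; Δλ = -1.8286°.
Transverse Mercator on WGS84 with k₀ = 0.9996 gives E = 321747.280 m, N = 3200886.125 m.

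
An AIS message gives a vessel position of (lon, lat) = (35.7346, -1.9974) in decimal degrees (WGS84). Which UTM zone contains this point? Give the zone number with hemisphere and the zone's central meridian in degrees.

Zone 36S, central meridian 33°

UTM zone = ⌊(λ + 180)/6⌋ + 1; 35.7346° ∈ [30°, 36°) → zone 36.
Hemisphere: S (φ < 0).
Central meridian λ₀ = 6×36 − 183 = 33°.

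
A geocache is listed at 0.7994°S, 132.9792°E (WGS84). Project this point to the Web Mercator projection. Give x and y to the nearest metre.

x 14803177 m, y -88992 m

Web Mercator is spherical with R = a = 6378137 m.
x = R·λ = 6378137 × 2.320924877 = 14803176.830 m.
y = R·ln tan(π/4 + φ/2) = 6378137 × -0.013952615 = -88991.688 m.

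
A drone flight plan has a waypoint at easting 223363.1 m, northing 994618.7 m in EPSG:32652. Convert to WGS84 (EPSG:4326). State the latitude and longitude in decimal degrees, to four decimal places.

Zone 52N: λ₀ = 129°, k₀ = 0.9996, false easting 500000 m.
Meridian distance M = (N − FN)/k₀ = 995016.7 m.
Inverse transverse Mercator on WGS84 gives φ = 8.98929981°, λ = 126.48399964°.

lat 8.9893°, lon 126.4840°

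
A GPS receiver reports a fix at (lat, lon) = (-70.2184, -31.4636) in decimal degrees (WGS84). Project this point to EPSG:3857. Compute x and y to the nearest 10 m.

Web Mercator is spherical with R = a = 6378137 m.
x = R·λ = 6378137 × -0.549143415 = -3502511.931 m.
y = R·ln tan(π/4 + φ/2) = 6378137 × -1.746618915 = -11140174.728 m.

x -3502510 m, y -11140170 m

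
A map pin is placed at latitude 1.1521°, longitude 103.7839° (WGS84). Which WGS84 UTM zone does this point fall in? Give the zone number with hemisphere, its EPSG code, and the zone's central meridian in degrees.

UTM zone = ⌊(λ + 180)/6⌋ + 1; 103.7839° ∈ [102°, 108°) → zone 48.
Hemisphere: N (φ ≥ 0).
Central meridian λ₀ = 6×48 − 183 = 105°.
EPSG code: 32648.

Zone 48N (EPSG:32648), central meridian 105°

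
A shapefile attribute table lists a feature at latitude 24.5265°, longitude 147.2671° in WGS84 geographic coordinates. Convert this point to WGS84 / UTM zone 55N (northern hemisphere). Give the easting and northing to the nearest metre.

Zone 55 central meridian λ₀ = 6×55 − 183 = 147°; Δλ = +0.2671°.
Transverse Mercator on WGS84 with k₀ = 0.9996 gives E = 527055.424 m, N = 2712545.605 m.

E 527055 m, N 2712546 m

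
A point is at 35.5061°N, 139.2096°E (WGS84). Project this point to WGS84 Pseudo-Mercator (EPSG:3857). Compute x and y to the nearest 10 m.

Web Mercator is spherical with R = a = 6378137 m.
x = R·λ = 6378137 × 2.429665870 = 15496741.786 m.
y = R·ln tan(π/4 + φ/2) = 6378137 × 0.663653444 = 4232872.588 m.

x 15496740 m, y 4232870 m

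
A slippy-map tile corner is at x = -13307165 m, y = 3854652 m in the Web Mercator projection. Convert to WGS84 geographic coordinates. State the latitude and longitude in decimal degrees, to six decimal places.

lat 32.693201°, lon -119.540297°

R = 6378137 m. λ = x/R = -119.54029708°.
φ = 2·arctan(exp(y/R)) − 90° = 2·arctan(1.83007) − 90° = 32.69320120°.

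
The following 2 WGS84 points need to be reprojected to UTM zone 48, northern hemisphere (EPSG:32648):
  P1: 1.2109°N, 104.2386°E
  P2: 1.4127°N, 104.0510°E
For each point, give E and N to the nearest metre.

UTM zone 48N: λ₀ = 105°, k₀ = 0.9996.
P1 (1.2109°, 104.2386°) → (415291.529, 133852.928) m.
P2 (1.4127°, 104.0510°) → (394427.089, 156167.670) m.

P1: E 415292 m, N 133853 m; P2: E 394427 m, N 156168 m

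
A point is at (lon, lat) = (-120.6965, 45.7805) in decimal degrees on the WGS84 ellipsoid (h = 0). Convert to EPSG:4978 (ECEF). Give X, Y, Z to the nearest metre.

X -2274662 m, Y -3831501 m, Z 4548266 m

WGS84: a = 6378137 m, e² = 0.006694380; N(φ) = a/√(1−e²sin²φ) = 6389130.560 m.
X = (N+h)·cosφ·cosλ = -2274662.234 m; Y = (N+h)·cosφ·sinλ = -3831500.962 m; Z = (N(1−e²)+h)·sinφ = 4548266.216 m.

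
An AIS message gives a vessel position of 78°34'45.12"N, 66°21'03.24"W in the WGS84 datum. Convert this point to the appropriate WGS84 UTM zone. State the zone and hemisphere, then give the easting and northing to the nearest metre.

Longitude -66.3509° lies in the 6° band [-72°, -66°), giving zone 19; latitude is north of the equator, so 19N.
Zone 19 central meridian λ₀ = 6×19 − 183 = -69°; Δλ = +2.6491°.
Transverse Mercator on WGS84 with k₀ = 0.9996 gives E = 558539.432 m, N = 8724336.694 m.

Zone 19N: E 558539 m, N 8724337 m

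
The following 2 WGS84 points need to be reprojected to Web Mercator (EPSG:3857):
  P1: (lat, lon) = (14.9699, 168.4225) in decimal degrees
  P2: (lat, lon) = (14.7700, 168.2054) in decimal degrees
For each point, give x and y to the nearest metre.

P1: x 18748707 m, y 1685731 m; P2: x 18724539 m, y 1662708 m

Web Mercator: x = R·λ, y = R·ln tan(π/4+φ/2), R = 6378137 m.
P1 (14.9699°, 168.4225°) → (18748706.938, 1685731.466) m.
P2 (14.7700°, 168.2054°) → (18724539.477, 1662707.638) m.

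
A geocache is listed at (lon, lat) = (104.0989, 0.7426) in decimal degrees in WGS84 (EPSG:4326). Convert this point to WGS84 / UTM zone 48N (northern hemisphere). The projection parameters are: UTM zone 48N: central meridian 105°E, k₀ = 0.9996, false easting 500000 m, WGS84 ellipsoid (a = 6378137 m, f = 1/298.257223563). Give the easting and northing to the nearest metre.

Zone 48 central meridian λ₀ = 6×48 − 183 = 105°; Δλ = -0.9011°.
Transverse Mercator on WGS84 with k₀ = 0.9996 gives E = 399734.336 m, N = 82089.878 m.

E 399734 m, N 82090 m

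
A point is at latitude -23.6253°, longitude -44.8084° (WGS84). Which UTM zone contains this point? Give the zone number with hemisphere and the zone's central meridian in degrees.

UTM zone = ⌊(λ + 180)/6⌋ + 1; -44.8084° ∈ [-48°, -42°) → zone 23.
Hemisphere: S (φ < 0).
Central meridian λ₀ = 6×23 − 183 = -45°.

Zone 23S, central meridian -45°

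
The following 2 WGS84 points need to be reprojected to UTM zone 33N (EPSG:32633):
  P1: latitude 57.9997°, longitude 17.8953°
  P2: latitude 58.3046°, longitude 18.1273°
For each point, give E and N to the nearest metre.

UTM zone 33N: λ₀ = 15°, k₀ = 0.9996.
P1 (57.9997°, 17.8953°) → (671108.409, 6432344.309) m.
P2 (58.3046°, 18.1273°) → (683239.123, 6466879.585) m.

P1: E 671108 m, N 6432344 m; P2: E 683239 m, N 6466880 m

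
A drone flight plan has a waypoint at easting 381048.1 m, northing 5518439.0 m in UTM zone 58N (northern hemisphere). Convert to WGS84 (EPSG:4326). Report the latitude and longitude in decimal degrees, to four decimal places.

Zone 58N: λ₀ = 165°, k₀ = 0.9996, false easting 500000 m.
Meridian distance M = (N − FN)/k₀ = 5520647.3 m.
Inverse transverse Mercator on WGS84 gives φ = 49.80659984°, λ = 163.34679968°.

lat 49.8066°, lon 163.3468°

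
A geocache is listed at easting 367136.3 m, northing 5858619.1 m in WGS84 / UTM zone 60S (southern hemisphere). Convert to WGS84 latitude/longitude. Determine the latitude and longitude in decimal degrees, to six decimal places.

Zone 60S: λ₀ = 177°, k₀ = 0.9996, false easting 500000 m, false northing 10000000 m.
Meridian distance M = (N − FN)/k₀ = -4143038.1 m.
Inverse transverse Mercator on WGS84 gives φ = -37.40969980°, λ = 175.49869971°.

lat -37.409700°, lon 175.498700°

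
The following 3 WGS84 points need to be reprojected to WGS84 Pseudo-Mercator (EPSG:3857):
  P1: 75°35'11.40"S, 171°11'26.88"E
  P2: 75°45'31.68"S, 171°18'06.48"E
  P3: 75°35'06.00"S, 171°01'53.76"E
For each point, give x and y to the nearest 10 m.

Web Mercator: x = R·λ, y = R·ln tan(π/4+φ/2), R = 6378137 m.
P1 (-75.5865°, 171.1908°) → (19056872.684, -13189449.383) m.
P2 (-75.7588°, 171.3018°) → (19069229.148, -13266958.708) m.
P3 (-75.5850°, 171.0316°) → (19039150.622, -13188778.597) m.

P1: x 19056870 m, y -13189450 m; P2: x 19069230 m, y -13266960 m; P3: x 19039150 m, y -13188780 m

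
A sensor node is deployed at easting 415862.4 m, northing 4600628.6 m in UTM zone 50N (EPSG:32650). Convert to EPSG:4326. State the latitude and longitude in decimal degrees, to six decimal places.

Zone 50N: λ₀ = 117°, k₀ = 0.9996, false easting 500000 m.
Meridian distance M = (N − FN)/k₀ = 4602469.6 m.
Inverse transverse Mercator on WGS84 gives φ = 41.55290042°, λ = 115.99109951°.

lat 41.552900°, lon 115.991100°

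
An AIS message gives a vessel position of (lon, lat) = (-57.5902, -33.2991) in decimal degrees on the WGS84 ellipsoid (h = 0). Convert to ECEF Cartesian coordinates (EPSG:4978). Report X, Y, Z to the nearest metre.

WGS84: a = 6378137 m, e² = 0.006694380; N(φ) = a/√(1−e²sin²φ) = 6384581.542 m.
X = (N+h)·cosφ·cosλ = 2860122.056 m; Y = (N+h)·cosφ·sinλ = -4505127.788 m; Z = (N(1−e²)+h)·sinφ = -3481732.006 m.

X 2860122 m, Y -4505128 m, Z -3481732 m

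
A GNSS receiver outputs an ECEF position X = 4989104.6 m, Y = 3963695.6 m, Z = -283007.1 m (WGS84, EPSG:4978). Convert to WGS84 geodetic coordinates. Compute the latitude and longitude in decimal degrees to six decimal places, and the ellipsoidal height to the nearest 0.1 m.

λ = atan2(Y, X) = 38.46609959°; p = √(X²+Y²) = 6371973.6 m.
Bowring's method on WGS84 (a = 6378137 m, b = 6356752.314 m) gives φ = -2.56019974°, h = 160.603 m.

lat -2.560200°, lon 38.466100°, h 160.6 m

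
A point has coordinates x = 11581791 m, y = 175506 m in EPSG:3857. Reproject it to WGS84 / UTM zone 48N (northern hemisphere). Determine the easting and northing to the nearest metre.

Web Mercator inverse (R = 6378137 m) → φ = 1.57639830°, λ = 104.04099873°.
UTM 48N forward: E = 393322.279 m, N = 174264.380 m.

E 393322 m, N 174264 m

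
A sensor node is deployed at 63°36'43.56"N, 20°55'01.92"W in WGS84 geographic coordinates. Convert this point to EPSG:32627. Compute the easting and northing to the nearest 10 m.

Zone 27 central meridian λ₀ = 6×27 − 183 = -21°; Δλ = +0.0828°.
Transverse Mercator on WGS84 with k₀ = 0.9996 gives E = 504105.976 m, N = 7053793.224 m.

E 504110 m, N 7053790 m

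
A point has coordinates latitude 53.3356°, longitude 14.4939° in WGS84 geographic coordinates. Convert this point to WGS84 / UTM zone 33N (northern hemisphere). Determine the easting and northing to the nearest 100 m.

E 466300 m, N 5909700 m

Zone 33 central meridian λ₀ = 6×33 − 183 = 15°; Δλ = -0.5061°.
Transverse Mercator on WGS84 with k₀ = 0.9996 gives E = 466299.515 m, N = 5909723.712 m.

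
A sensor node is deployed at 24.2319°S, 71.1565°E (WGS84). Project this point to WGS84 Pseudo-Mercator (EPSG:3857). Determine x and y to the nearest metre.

Web Mercator is spherical with R = a = 6378137 m.
x = R·λ = 6378137 × 1.241915209 = 7921105.347 m.
y = R·ln tan(π/4 + φ/2) = 6378137 × -0.436129187 = -2781691.703 m.

x 7921105 m, y -2781692 m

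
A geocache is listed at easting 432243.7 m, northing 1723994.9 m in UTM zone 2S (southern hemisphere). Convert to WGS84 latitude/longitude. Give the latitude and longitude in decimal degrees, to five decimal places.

Zone 2S: λ₀ = -171°, k₀ = 0.9996, false easting 500000 m, false northing 10000000 m.
Meridian distance M = (N − FN)/k₀ = -8279316.8 m.
Inverse transverse Mercator on WGS84 gives φ = -74.56169969°, λ = -173.28079839°.

lat -74.56170°, lon -173.28080°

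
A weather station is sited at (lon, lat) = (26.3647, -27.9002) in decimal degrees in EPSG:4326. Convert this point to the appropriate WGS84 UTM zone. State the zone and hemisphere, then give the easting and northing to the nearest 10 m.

Longitude 26.3647° lies in the 6° band [24°, 30°), giving zone 35; latitude is south of the equator, so 35S.
Zone 35 central meridian λ₀ = 6×35 − 183 = 27°; Δλ = -0.6353°.
Transverse Mercator on WGS84 with k₀ = 0.9996 gives E = 437477.521 m, N = 6913690.704 m.

Zone 35S: E 437480 m, N 6913690 m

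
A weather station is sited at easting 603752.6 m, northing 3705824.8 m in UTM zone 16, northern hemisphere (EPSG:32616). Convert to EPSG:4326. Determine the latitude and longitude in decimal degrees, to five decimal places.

Zone 16N: λ₀ = -87°, k₀ = 0.9996, false easting 500000 m.
Meridian distance M = (N − FN)/k₀ = 3707307.7 m.
Inverse transverse Mercator on WGS84 gives φ = 33.48690012°, λ = -85.88320000°.

lat 33.48690°, lon -85.88320°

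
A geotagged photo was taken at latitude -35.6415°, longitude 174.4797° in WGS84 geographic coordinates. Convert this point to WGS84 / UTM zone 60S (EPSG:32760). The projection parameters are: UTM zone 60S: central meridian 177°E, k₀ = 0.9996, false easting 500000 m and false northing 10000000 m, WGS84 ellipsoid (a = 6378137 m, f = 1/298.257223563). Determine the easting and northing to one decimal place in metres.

Zone 60 central meridian λ₀ = 6×60 − 183 = 177°; Δλ = -2.5203°.
Transverse Mercator on WGS84 with k₀ = 0.9996 gives E = 271803.924 m, N = 6052887.576 m.

E 271803.9 m, N 6052887.6 m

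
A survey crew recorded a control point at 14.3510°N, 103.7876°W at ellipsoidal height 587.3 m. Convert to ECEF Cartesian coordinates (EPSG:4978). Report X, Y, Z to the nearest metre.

WGS84: a = 6378137 m, e² = 0.006694380; N(φ) = a/√(1−e²sin²φ) = 6379448.977 m.
X = (N+h)·cosφ·cosλ = -1473064.354 m; Y = (N+h)·cosφ·sinλ = -6002851.726 m; Z = (N(1−e²)+h)·sinφ = 1570779.778 m.

X -1473064 m, Y -6002852 m, Z 1570780 m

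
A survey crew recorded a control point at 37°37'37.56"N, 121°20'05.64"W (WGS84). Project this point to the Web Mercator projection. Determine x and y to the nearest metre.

Web Mercator is spherical with R = a = 6378137 m.
x = R·λ = 6378137 × -2.117693503 = -13506939.283 m.
y = R·ln tan(π/4 + φ/2) = 6378137 × 0.709749674 = 4526880.659 m.

x -13506939 m, y 4526881 m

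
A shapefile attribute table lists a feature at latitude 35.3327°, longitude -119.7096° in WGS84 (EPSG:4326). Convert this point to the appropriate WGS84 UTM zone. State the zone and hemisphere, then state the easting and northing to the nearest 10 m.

Zone 11N: E 253720 m, N 3913310 m

Longitude -119.7096° lies in the 6° band [-120°, -114°), giving zone 11; latitude is north of the equator, so 11N.
Zone 11 central meridian λ₀ = 6×11 − 183 = -117°; Δλ = -2.7096°.
Transverse Mercator on WGS84 with k₀ = 0.9996 gives E = 253718.833 m, N = 3913308.585 m.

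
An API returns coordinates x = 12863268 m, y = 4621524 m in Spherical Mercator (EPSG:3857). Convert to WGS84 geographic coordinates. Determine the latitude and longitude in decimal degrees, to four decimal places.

lat 38.2974°, lon 115.5527°

R = 6378137 m. λ = x/R = 115.55270248°.
φ = 2·arctan(exp(y/R)) − 90° = 2·arctan(2.06388) − 90° = 38.29739953°.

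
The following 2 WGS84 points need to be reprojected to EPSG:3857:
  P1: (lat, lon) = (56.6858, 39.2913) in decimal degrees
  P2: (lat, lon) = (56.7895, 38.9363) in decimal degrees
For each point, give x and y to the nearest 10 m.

P1: x 4373890 m, y 7696170 m; P2: x 4334370 m, y 7717220 m

Web Mercator: x = R·λ, y = R·ln tan(π/4+φ/2), R = 6378137 m.
P1 (56.6858°, 39.2913°) → (4373887.509, 7696168.232) m.
P2 (56.7895°, 38.9363°) → (4334369.089, 7717215.449) m.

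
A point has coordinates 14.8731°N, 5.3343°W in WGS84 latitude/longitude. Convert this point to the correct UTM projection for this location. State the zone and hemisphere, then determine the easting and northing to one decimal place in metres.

Longitude -5.3343° lies in the 6° band [-6°, 0°), giving zone 30; latitude is north of the equator, so 30N.
Zone 30 central meridian λ₀ = 6×30 − 183 = -3°; Δλ = -2.3343°.
Transverse Mercator on WGS84 with k₀ = 0.9996 gives E = 248837.188 m, N = 1645604.154 m.

Zone 30N: E 248837.2 m, N 1645604.2 m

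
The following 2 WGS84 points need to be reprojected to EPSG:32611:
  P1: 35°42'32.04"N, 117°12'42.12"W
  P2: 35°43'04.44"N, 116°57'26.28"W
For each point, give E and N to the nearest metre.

UTM zone 11N: λ₀ = -117°, k₀ = 0.9996.
P1 (35.7089°, -117.2117°) → (480850.095, 3951682.642) m.
P2 (35.7179°, -116.9573°) → (503862.109, 3952661.017) m.

P1: E 480850 m, N 3951683 m; P2: E 503862 m, N 3952661 m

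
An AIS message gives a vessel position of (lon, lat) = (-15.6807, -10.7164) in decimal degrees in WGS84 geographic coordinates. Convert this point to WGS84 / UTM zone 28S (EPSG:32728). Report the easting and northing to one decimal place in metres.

Zone 28 central meridian λ₀ = 6×28 − 183 = -15°; Δλ = -0.6807°.
Transverse Mercator on WGS84 with k₀ = 0.9996 gives E = 425565.897 m, N = 8815295.841 m.

E 425565.9 m, N 8815295.8 m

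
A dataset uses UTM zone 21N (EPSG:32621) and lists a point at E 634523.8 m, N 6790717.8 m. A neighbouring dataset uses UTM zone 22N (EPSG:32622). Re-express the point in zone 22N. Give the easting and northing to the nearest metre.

UTM 21N → geographic: φ = 61.22760018°, λ = -54.49439907°.
UTM 22N (λ₀ = -51°) forward: E = 312418.731 m, N = 6793155.155 m.

E 312419 m, N 6793155 m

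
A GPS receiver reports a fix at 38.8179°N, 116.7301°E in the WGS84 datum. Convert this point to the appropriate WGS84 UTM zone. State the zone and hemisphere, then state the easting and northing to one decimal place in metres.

Zone 50N: E 476569.1 m, N 4296603.7 m

Longitude 116.7301° lies in the 6° band [114°, 120°), giving zone 50; latitude is north of the equator, so 50N.
Zone 50 central meridian λ₀ = 6×50 − 183 = 117°; Δλ = -0.2699°.
Transverse Mercator on WGS84 with k₀ = 0.9996 gives E = 476569.079 m, N = 4296603.661 m.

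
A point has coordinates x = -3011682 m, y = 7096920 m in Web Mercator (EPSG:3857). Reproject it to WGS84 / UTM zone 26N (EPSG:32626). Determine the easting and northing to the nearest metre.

Web Mercator inverse (R = 6378137 m) → φ = 53.61150158°, λ = -27.05439972°.
UTM 26N forward: E = 496401.005 m, N = 5940299.924 m.

E 496401 m, N 5940300 m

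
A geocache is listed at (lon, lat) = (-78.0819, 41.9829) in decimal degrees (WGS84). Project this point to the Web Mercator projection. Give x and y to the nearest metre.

x -8692037 m, y 5158418 m

Web Mercator is spherical with R = a = 6378137 m.
x = R·λ = 6378137 × -1.362786241 = -8692037.348 m.
y = R·ln tan(π/4 + φ/2) = 6378137 × 0.808765677 = 5158418.291 m.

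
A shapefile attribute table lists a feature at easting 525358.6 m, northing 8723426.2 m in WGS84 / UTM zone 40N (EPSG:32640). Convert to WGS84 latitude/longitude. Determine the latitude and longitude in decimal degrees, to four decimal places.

Zone 40N: λ₀ = 57°, k₀ = 0.9996, false easting 500000 m.
Meridian distance M = (N − FN)/k₀ = 8726917.0 m.
Inverse transverse Mercator on WGS84 gives φ = 78.58069964°, λ = 58.14740177°.

lat 78.5807°, lon 58.1474°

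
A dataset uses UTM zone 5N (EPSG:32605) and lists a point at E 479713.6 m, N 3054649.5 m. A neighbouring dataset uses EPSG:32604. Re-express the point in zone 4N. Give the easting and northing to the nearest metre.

UTM 5N → geographic: φ = 27.61569955°, λ = -153.20560002°.
UTM 4N (λ₀ = -159°) forward: E = 1072288.249 m, N = 3068076.381 m.

E 1072288 m, N 3068076 m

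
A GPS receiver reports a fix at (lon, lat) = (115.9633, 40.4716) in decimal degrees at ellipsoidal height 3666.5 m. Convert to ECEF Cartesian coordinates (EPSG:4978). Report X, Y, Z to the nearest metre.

X -2128417 m, Y 4371006 m, Z 4120341 m

WGS84: a = 6378137 m, e² = 0.006694380; N(φ) = a/√(1−e²sin²φ) = 6387150.190 m.
X = (N+h)·cosφ·cosλ = -2128417.308 m; Y = (N+h)·cosφ·sinλ = 4371005.923 m; Z = (N(1−e²)+h)·sinφ = 4120341.147 m.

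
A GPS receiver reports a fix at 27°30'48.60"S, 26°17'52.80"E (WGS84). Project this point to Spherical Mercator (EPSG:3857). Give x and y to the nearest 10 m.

Web Mercator is spherical with R = a = 6378137 m.
x = R·λ = 6378137 × 0.458986687 = 2927479.969 m.
y = R·ln tan(π/4 + φ/2) = 6378137 × -0.499797132 = -3187774.582 m.

x 2927480 m, y -3187770 m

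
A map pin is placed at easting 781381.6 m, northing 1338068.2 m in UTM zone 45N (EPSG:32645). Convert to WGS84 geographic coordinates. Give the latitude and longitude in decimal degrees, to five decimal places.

Zone 45N: λ₀ = 87°, k₀ = 0.9996, false easting 500000 m.
Meridian distance M = (N − FN)/k₀ = 1338603.6 m.
Inverse transverse Mercator on WGS84 gives φ = 12.09209979°, λ = 89.58489957°.

lat 12.09210°, lon 89.58490°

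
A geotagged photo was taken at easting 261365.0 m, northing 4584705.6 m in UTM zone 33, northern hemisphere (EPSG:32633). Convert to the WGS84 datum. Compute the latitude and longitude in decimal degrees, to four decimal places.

lat 41.3785°, lon 12.1463°

Zone 33N: λ₀ = 15°, k₀ = 0.9996, false easting 500000 m.
Meridian distance M = (N − FN)/k₀ = 4586540.2 m.
Inverse transverse Mercator on WGS84 gives φ = 41.37849967°, λ = 12.14629946°.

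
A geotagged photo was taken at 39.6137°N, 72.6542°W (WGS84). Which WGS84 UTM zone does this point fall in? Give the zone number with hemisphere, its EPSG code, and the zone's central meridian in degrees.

UTM zone = ⌊(λ + 180)/6⌋ + 1; -72.6542° ∈ [-78°, -72°) → zone 18.
Hemisphere: N (φ ≥ 0).
Central meridian λ₀ = 6×18 − 183 = -75°.
EPSG code: 32618.

Zone 18N (EPSG:32618), central meridian -75°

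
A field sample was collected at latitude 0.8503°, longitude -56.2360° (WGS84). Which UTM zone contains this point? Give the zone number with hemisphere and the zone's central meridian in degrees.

UTM zone = ⌊(λ + 180)/6⌋ + 1; -56.2360° ∈ [-60°, -54°) → zone 21.
Hemisphere: N (φ ≥ 0).
Central meridian λ₀ = 6×21 − 183 = -57°.

Zone 21N, central meridian -57°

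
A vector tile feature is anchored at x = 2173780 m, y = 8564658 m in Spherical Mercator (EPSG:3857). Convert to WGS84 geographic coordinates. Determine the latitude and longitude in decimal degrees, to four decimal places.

R = 6378137 m. λ = x/R = 19.52739798°.
φ = 2·arctan(exp(y/R)) − 90° = 2·arctan(3.82981) − 90° = 60.73249899°.

lat 60.7325°, lon 19.5274°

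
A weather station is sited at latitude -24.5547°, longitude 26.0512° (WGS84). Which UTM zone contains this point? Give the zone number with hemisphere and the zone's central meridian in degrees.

UTM zone = ⌊(λ + 180)/6⌋ + 1; 26.0512° ∈ [24°, 30°) → zone 35.
Hemisphere: S (φ < 0).
Central meridian λ₀ = 6×35 − 183 = 27°.

Zone 35S, central meridian 27°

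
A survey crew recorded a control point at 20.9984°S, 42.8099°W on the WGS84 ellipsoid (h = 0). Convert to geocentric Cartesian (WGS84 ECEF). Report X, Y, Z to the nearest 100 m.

WGS84: a = 6378137 m, e² = 0.006694380; N(φ) = a/√(1−e²sin²φ) = 6380880.149 m.
X = (N+h)·cosφ·cosλ = 4370223.782 m; Y = (N+h)·cosφ·sinλ = -4048274.451 m; Z = (N(1−e²)+h)·sinφ = -2271229.637 m.

X 4370200 m, Y -4048300 m, Z -2271200 m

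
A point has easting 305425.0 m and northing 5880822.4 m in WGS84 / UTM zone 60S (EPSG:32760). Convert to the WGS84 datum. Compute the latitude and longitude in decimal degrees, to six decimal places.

lat -37.198800°, lon 174.807600°

Zone 60S: λ₀ = 177°, k₀ = 0.9996, false easting 500000 m, false northing 10000000 m.
Meridian distance M = (N − FN)/k₀ = -4120825.9 m.
Inverse transverse Mercator on WGS84 gives φ = -37.19880037°, λ = 174.80759989°.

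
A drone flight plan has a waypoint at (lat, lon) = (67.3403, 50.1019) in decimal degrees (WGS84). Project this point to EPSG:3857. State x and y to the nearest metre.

x 5577318 m, y 10253696 m

Web Mercator is spherical with R = a = 6378137 m.
x = R·λ = 6378137 × 0.874443117 = 5577317.996 m.
y = R·ln tan(π/4 + φ/2) = 6378137 × 1.607631761 = 10253695.620 m.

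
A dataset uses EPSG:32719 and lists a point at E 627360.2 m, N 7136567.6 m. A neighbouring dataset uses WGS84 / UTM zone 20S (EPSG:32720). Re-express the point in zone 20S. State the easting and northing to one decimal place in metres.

E 25962.9 m, N 7128632.1 m

UTM 19S → geographic: φ = -25.88379985°, λ = -67.72869959°.
UTM 20S (λ₀ = -63°) forward: E = 25962.906 m, N = 7128632.114 m.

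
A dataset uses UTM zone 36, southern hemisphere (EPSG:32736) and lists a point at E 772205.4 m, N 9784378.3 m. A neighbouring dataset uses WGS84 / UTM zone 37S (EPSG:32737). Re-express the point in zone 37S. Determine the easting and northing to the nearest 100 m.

UTM 36S → geographic: φ = -1.94900030°, λ = 35.44690030°.
UTM 37S (λ₀ = 39°) forward: E = 104601.528 m, N = 9784158.705 m.

E 104600 m, N 9784200 m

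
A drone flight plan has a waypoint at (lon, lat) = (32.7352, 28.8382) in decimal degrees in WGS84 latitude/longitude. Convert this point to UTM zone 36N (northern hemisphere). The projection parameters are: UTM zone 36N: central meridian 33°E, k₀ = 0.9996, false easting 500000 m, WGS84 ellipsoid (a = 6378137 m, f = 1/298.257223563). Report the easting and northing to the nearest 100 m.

Zone 36 central meridian λ₀ = 6×36 − 183 = 33°; Δλ = -0.2648°.
Transverse Mercator on WGS84 with k₀ = 0.9996 gives E = 474168.386 m, N = 3190088.570 m.

E 474200 m, N 3190100 m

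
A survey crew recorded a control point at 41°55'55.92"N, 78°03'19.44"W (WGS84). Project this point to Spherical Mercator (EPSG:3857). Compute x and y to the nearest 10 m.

x -8689090 m, y 5150830 m

Web Mercator is spherical with R = a = 6378137 m.
x = R·λ = 6378137 × -1.362323729 = -8689087.382 m.
y = R·ln tan(π/4 + φ/2) = 6378137 × 0.807575745 = 5150828.737 m.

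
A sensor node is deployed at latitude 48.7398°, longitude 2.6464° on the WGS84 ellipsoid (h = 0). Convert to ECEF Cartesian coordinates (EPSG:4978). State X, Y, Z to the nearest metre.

X 4209736 m, Y 194579 m, Z 4771525 m

WGS84: a = 6378137 m, e² = 0.006694380; N(φ) = a/√(1−e²sin²φ) = 6390235.277 m.
X = (N+h)·cosφ·cosλ = 4209735.671 m; Y = (N+h)·cosφ·sinλ = 194579.316 m; Z = (N(1−e²)+h)·sinφ = 4771525.424 m.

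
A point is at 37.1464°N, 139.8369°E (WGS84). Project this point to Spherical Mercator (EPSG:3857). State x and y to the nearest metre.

x 15566573 m, y 4459533 m

Web Mercator is spherical with R = a = 6378137 m.
x = R·λ = 6378137 × 2.440614321 = 15566572.502 m.
y = R·ln tan(π/4 + φ/2) = 6378137 × 0.699190493 = 4459532.752 m.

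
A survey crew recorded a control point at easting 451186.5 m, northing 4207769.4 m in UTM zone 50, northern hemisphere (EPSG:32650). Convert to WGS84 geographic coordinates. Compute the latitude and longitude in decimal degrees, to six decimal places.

Zone 50N: λ₀ = 117°, k₀ = 0.9996, false easting 500000 m.
Meridian distance M = (N − FN)/k₀ = 4209453.2 m.
Inverse transverse Mercator on WGS84 gives φ = 38.01629965°, λ = 116.44389969°.

lat 38.016300°, lon 116.443900°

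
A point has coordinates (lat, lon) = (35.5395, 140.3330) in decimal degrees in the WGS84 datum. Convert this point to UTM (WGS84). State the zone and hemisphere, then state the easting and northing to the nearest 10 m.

Longitude 140.3330° lies in the 6° band [138°, 144°), giving zone 54; latitude is north of the equator, so 54N.
Zone 54 central meridian λ₀ = 6×54 − 183 = 141°; Δλ = -0.6670°.
Transverse Mercator on WGS84 with k₀ = 0.9996 gives E = 439536.885 m, N = 3933078.807 m.

Zone 54N: E 439540 m, N 3933080 m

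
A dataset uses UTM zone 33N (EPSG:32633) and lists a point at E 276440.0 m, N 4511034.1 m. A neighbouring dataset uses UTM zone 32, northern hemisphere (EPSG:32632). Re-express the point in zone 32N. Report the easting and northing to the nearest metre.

UTM 33N → geographic: φ = 40.71990001°, λ = 12.35310056°.
UTM 32N (λ₀ = 9°) forward: E = 783215.672 m, N = 4513073.700 m.

E 783216 m, N 4513074 m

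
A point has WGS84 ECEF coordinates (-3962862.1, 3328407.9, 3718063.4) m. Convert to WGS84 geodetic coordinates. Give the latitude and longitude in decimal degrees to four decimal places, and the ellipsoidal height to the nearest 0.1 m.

λ = atan2(Y, X) = 139.97309998°; p = √(X²+Y²) = 5175188.4 m.
Bowring's method on WGS84 (a = 6378137 m, b = 6356752.314 m) gives φ = 35.87750039°, h = 1495.859 m.

lat 35.8775°, lon 139.9731°, h 1495.9 m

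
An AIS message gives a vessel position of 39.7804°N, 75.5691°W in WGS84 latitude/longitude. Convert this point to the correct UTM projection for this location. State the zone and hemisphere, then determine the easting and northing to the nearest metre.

Longitude -75.5691° lies in the 6° band [-78°, -72°), giving zone 18; latitude is north of the equator, so 18N.
Zone 18 central meridian λ₀ = 6×18 − 183 = -75°; Δλ = -0.5691°.
Transverse Mercator on WGS84 with k₀ = 0.9996 gives E = 451266.392 m, N = 4403539.093 m.

Zone 18N: E 451266 m, N 4403539 m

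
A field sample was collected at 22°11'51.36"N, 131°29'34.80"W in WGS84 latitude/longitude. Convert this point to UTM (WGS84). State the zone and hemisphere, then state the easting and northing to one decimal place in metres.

Zone 9N: E 242970.1 m, N 2456812.3 m

Longitude -131.4930° lies in the 6° band [-132°, -126°), giving zone 9; latitude is north of the equator, so 9N.
Zone 9 central meridian λ₀ = 6×9 − 183 = -129°; Δλ = -2.4930°.
Transverse Mercator on WGS84 with k₀ = 0.9996 gives E = 242970.106 m, N = 2456812.290 m.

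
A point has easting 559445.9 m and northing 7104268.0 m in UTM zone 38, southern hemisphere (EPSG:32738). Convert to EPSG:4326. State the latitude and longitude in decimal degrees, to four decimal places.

lat -26.1798°, lon 45.5949°

Zone 38S: λ₀ = 45°, k₀ = 0.9996, false easting 500000 m, false northing 10000000 m.
Meridian distance M = (N − FN)/k₀ = -2896890.8 m.
Inverse transverse Mercator on WGS84 gives φ = -26.17980037°, λ = 45.59489961°.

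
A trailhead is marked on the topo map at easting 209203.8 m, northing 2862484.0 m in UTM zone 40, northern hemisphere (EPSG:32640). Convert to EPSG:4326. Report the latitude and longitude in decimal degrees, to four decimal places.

Zone 40N: λ₀ = 57°, k₀ = 0.9996, false easting 500000 m.
Meridian distance M = (N − FN)/k₀ = 2863629.5 m.
Inverse transverse Mercator on WGS84 gives φ = 25.85179983°, λ = 54.09870037°.

lat 25.8518°, lon 54.0987°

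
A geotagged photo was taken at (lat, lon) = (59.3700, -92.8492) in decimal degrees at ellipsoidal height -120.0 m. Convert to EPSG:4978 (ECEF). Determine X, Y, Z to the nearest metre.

WGS84: a = 6378137 m, e² = 0.006694380; N(φ) = a/√(1−e²sin²φ) = 6394003.066 m.
X = (N+h)·cosφ·cosλ = -161928.533 m; Y = (N+h)·cosφ·sinλ = -3253605.445 m; Z = (N(1−e²)+h)·sinφ = 5464947.243 m.

X -161929 m, Y -3253605 m, Z 5464947 m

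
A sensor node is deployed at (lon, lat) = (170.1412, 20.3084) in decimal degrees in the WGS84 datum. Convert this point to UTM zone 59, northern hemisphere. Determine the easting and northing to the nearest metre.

Zone 59 central meridian λ₀ = 6×59 − 183 = 171°; Δλ = -0.8588°.
Transverse Mercator on WGS84 with k₀ = 0.9996 gives E = 410338.715 m, N = 2245842.681 m.

E 410339 m, N 2245843 m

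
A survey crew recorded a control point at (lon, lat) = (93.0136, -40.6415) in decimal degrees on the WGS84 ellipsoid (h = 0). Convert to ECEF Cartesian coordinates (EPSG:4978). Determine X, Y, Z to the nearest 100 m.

X -254800 m, Y 4839900 m, Z -4132300 m

WGS84: a = 6378137 m, e² = 0.006694380; N(φ) = a/√(1−e²sin²φ) = 6387213.002 m.
X = (N+h)·cosφ·cosλ = -254801.094 m; Y = (N+h)·cosφ·sinλ = 4839913.134 m; Z = (N(1−e²)+h)·sinφ = -4132295.501 m.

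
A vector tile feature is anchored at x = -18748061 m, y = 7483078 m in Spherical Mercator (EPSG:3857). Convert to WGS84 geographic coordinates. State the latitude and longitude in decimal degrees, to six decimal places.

R = 6378137 m. λ = x/R = -168.41669744°.
φ = 2·arctan(exp(y/R)) − 90° = 2·arctan(3.23245) − 90° = 55.61969896°.

lat 55.619699°, lon -168.416697°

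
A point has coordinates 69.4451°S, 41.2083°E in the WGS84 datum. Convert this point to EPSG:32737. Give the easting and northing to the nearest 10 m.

E 586510 m, N 2294440 m

Zone 37 central meridian λ₀ = 6×37 − 183 = 39°; Δλ = +2.2083°.
Transverse Mercator on WGS84 with k₀ = 0.9996 gives E = 586514.601 m, N = 2294444.583 m.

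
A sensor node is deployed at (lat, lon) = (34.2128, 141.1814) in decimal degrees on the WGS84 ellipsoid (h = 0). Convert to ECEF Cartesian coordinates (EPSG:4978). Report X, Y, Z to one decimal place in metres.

X -4113847.7 m, Y 3309817.8 m, Z 3565991.2 m

WGS84: a = 6378137 m, e² = 0.006694380; N(φ) = a/√(1−e²sin²φ) = 6384897.070 m.
X = (N+h)·cosφ·cosλ = -4113847.696 m; Y = (N+h)·cosφ·sinλ = 3309817.848 m; Z = (N(1−e²)+h)·sinφ = 3565991.184 m.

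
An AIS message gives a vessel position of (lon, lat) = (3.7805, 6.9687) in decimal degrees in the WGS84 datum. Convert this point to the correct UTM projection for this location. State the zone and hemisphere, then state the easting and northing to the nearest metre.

Longitude 3.7805° lies in the 6° band [0°, 6°), giving zone 31; latitude is north of the equator, so 31N.
Zone 31 central meridian λ₀ = 6×31 − 183 = 3°; Δλ = +0.7805°.
Transverse Mercator on WGS84 with k₀ = 0.9996 gives E = 586215.364 m, N = 770360.011 m.

Zone 31N: E 586215 m, N 770360 m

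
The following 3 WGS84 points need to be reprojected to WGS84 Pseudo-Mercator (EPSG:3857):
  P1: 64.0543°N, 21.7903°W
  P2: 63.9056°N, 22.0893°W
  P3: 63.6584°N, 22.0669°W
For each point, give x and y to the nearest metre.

Web Mercator: x = R·λ, y = R·ln tan(π/4+φ/2), R = 6378137 m.
P1 (64.0543°, -21.7903°) → (-2425685.100, 9363566.473) m.
P2 (63.9056°, -22.0893°) → (-2458969.628, 9325832.729) m.
P3 (63.6584°, -22.0669°) → (-2456476.071, 9263544.044) m.

P1: x -2425685 m, y 9363566 m; P2: x -2458970 m, y 9325833 m; P3: x -2456476 m, y 9263544 m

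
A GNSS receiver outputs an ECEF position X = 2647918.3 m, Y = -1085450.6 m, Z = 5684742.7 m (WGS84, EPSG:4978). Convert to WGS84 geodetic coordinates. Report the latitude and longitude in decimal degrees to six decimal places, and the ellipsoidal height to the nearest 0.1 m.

λ = atan2(Y, X) = -22.29000013°; p = √(X²+Y²) = 2861760.7 m.
Bowring's method on WGS84 (a = 6378137 m, b = 6356752.314 m) gives φ = 63.43299972°, h = 3371.740 m.

lat 63.433000°, lon -22.290000°, h 3371.7 m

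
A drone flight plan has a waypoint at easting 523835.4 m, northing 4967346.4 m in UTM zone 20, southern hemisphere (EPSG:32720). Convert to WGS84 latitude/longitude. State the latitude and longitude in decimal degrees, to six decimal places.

lat -45.447000°, lon -62.695200°

Zone 20S: λ₀ = -63°, k₀ = 0.9996, false easting 500000 m, false northing 10000000 m.
Meridian distance M = (N − FN)/k₀ = -5034667.5 m.
Inverse transverse Mercator on WGS84 gives φ = -45.44700032°, λ = -62.69519972°.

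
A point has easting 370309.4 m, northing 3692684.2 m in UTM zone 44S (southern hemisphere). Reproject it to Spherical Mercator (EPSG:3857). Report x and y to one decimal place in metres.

Unproject from UTM 44S (λ₀ = 81°) → φ = -56.89140031°, λ = 78.87110009°.
Web Mercator (R = 6378137 m): x = 8779890.701 m, y = -7737954.156 m.

x 8779890.7 m, y -7737954.2 m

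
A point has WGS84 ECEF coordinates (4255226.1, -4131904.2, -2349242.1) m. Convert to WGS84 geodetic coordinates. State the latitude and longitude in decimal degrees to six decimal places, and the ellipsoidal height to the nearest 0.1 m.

λ = atan2(Y, X) = -44.15760040°; p = √(X²+Y²) = 5931237.8 m.
Bowring's method on WGS84 (a = 6378137 m, b = 6356752.314 m) gives φ = -21.73949987°, h = 4314.683 m.

lat -21.739500°, lon -44.157600°, h 4314.7 m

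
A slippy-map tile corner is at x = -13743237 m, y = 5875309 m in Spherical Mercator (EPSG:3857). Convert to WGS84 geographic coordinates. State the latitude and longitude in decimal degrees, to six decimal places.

lat 46.589398°, lon -123.457599°

R = 6378137 m. λ = x/R = -123.457598504°.
φ = 2·arctan(exp(y/R)) − 90° = 2·arctan(2.51221) − 90° = 46.58939787°.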